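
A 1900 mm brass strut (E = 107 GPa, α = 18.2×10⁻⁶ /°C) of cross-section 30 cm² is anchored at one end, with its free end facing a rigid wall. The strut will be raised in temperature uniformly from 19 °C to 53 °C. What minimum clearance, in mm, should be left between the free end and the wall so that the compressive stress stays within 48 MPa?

Free expansion if unrestrained: δ_free = αΔT L = 18.2×10⁻⁶ × 34 × 1900 = 1.176 mm.
At the allowable stress the elastic shortening the wall may impose is σL/E = 48 × 1900 / (107×10³) = 0.8523 mm.
The gap must absorb the remainder: g_min = 1.176 − 0.8523 = 0.3234 mm.

g ≈ 0.323 mm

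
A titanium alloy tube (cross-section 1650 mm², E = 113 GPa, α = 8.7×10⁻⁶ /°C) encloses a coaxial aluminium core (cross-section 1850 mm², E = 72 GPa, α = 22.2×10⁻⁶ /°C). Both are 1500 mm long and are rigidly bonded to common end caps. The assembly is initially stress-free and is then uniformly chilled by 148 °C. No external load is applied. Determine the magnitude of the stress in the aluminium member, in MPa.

σ ≈ 83.9 MPa (tensile)

Equilibrium of a rigid end plate with no external load gives equal and opposite internal forces ±P in the two members. Since α_{aluminium} > α_{titanium alloy}, cooling drives the aluminium into tension and the titanium alloy into compression.
Equating the net (thermal + elastic) strains gives |α₁ − α₂|·ΔT = P·[1/(A₁E₁) + 1/(A₂E₂)].
|α₁ − α₂|·ΔT = 13.5×10⁻⁶ × 148 = 0.001998.
1/(A₁E₁) + 1/(A₂E₂) = 1/(1650×113×10³) + 1/(1850×72×10³) = 1.287×10⁻⁸ N⁻¹.
So P = 0.001998 / 1.287×10⁻⁸ = 155.2 kN.
σ_{aluminium} = P/A₂ = 155200/1850 = 83.91 MPa, tensile.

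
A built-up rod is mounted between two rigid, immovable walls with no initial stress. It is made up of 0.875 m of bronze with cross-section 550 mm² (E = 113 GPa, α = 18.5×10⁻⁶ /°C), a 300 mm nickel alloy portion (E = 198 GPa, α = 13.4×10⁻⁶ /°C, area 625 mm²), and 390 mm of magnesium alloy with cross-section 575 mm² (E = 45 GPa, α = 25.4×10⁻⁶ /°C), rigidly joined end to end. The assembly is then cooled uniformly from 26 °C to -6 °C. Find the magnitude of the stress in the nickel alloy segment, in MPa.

σ ≈ 48.8 MPa (tensile)

Free thermal contraction of the whole bar: Σ αᵢΔT Lᵢ = 18.5×10⁻⁶×32×875 + 13.4×10⁻⁶×32×300 + 25.4×10⁻⁶×32×390 = 0.9636 mm.
Since the ends are fixed, an axial force P builds up, equal in every segment, with P · Σ Lᵢ/(AᵢEᵢ) = δ_free.
Σ Lᵢ/(AᵢEᵢ) = 875/(550×113×10³) + 300/(625×198×10³) + 390/(575×45×10³) = 3.158×10⁻⁵ mm/N.
Hence P = δ_free / Σ(L/AE) = 0.9636/3.158×10⁻⁵ = 30.52 kN (tensile).
σ_{nickel alloy} = P / A = 30520 / 625 = 48.83 MPa.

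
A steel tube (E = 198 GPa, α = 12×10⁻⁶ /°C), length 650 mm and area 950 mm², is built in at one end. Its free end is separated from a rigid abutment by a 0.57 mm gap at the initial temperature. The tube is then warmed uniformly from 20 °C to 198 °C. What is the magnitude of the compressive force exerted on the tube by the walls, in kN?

Unrestrained expansion: δ_free = αΔT L = 12×10⁻⁶ × 178 × 650 = 1.388 mm.
After closing the 0.57 mm clearance, 1.388 − 0.57 = 0.8184 mm of expansion remains to be suppressed by the wall.
That suppressed elongation corresponds to σ = E·Δ/L = 198×10³ × 0.8184/650 = 249.3 MPa.
P = σA = 249.3 × 950 = 236.8 kN.

P ≈ 237 kN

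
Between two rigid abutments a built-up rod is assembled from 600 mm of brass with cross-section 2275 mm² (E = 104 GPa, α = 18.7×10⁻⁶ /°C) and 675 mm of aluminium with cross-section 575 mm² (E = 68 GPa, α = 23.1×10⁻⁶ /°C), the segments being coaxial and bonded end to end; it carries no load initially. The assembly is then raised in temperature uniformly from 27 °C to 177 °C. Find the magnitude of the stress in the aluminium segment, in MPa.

σ ≈ 353 MPa (compressive)

If the supports were absent, the total length change would be Σ αᵢΔT Lᵢ = 18.7×10⁻⁶×150×600 + 23.1×10⁻⁶×150×675 = 4.022 mm.
The walls prevent any net length change, so an axial force P (same in every segment) develops. Compatibility: P · Σ Lᵢ/(AᵢEᵢ) = δ_free.
The series flexibility is Σ Lᵢ/(AᵢEᵢ) = 600/(2275×104×10³) + 675/(575×68×10³) = 1.98×10⁻⁵ mm/N.
P = 4.022 / 1.98×10⁻⁵ = 203100 N = 203.1 kN, compressive.
σ_{aluminium} = P / A = 203100 / 575 = 353.3 MPa.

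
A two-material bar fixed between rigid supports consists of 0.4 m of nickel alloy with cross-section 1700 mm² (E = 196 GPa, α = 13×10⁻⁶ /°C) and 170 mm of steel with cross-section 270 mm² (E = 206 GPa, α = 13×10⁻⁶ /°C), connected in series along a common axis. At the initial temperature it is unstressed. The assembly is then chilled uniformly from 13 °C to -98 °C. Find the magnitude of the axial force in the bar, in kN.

If the supports were absent, the total length change would be Σ αᵢΔT Lᵢ = 13×10⁻⁶×111×400 + 13×10⁻⁶×111×170 = 0.8225 mm.
The rigid supports impose zero overall length change; the single axial force P common to all segments must satisfy P Σ Lᵢ/(AᵢEᵢ) = δ_free.
Σ Lᵢ/(AᵢEᵢ) = 400/(1700×196×10³) + 170/(270×206×10³) = 4.257×10⁻⁶ mm/N.
Hence P = δ_free / Σ(L/AE) = 0.8225/4.257×10⁻⁶ = 193.2 kN (tensile).

P ≈ 193 kN (tensile)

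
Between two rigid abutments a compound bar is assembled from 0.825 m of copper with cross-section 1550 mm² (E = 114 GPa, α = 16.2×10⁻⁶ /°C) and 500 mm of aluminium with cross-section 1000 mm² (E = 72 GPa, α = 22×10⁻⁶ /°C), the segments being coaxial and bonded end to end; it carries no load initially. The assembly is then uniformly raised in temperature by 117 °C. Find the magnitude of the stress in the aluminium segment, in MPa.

σ ≈ 245 MPa (compressive)

Free thermal expansion of the whole bar: Σ αᵢΔT Lᵢ = 16.2×10⁻⁶×117×825 + 22×10⁻⁶×117×500 = 2.851 mm.
The walls prevent any net length change, so an axial force P (same in every segment) develops. Compatibility: P · Σ Lᵢ/(AᵢEᵢ) = δ_free.
Σ Lᵢ/(AᵢEᵢ) = 825/(1550×114×10³) + 500/(1000×72×10³) = 1.161×10⁻⁵ mm/N.
Hence P = δ_free / Σ(L/AE) = 2.851/1.161×10⁻⁵ = 245.5 kN (compressive).
σ_{aluminium} = P / A = 245500 / 1000 = 245.5 MPa.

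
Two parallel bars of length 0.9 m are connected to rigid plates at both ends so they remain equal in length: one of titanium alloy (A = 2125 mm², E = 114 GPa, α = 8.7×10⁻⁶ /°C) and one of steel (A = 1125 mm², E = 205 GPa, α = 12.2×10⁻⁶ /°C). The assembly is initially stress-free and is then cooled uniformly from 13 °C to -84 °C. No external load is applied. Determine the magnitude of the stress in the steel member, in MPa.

Both members must finish at the same length. With the larger α, the steel tends to over-contract; the plates restrain it, putting the steel in tension and the titanium alloy in compression. With no external load the two internal forces are equal and opposite, magnitude P.
Setting the final lengths equal and cancelling L: (α₁ − α₂)ΔT = P/(A₁E₁) + P/(A₂E₂).
|α₁ − α₂|·ΔT = 3.5×10⁻⁶ × 97 = 0.0003395.
1/(A₁E₁) + 1/(A₂E₂) = 1/(2125×114×10³) + 1/(1125×205×10³) = 8.464×10⁻⁹ N⁻¹.
So P = 0.0003395 / 8.464×10⁻⁹ = 40.11 kN.
σ_{steel} = P/A₂ = 40110/1125 = 35.65 MPa, tensile.

σ ≈ 35.7 MPa (tensile)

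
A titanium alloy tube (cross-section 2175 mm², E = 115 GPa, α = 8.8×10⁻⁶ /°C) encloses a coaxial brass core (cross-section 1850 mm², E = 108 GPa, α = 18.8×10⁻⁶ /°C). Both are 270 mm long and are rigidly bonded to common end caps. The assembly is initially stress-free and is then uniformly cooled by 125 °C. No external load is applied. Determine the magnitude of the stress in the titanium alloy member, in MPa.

σ ≈ 63.8 MPa (compressive)

The brass has the larger α, so on cooling it would change length more than the titanium alloy if both were free. The rigid plates force a common final length, so the brass is put into tension and the titanium alloy into compression, with equal and opposite forces P (no external load).
Compatibility of the two members (thermal + elastic change equal): (α₁ − α₂)ΔT = P·[1/(A₁E₁) + 1/(A₂E₂)].
|α₁ − α₂|·ΔT = 10×10⁻⁶ × 125 = 0.00125.
1/(A₁E₁) + 1/(A₂E₂) = 1/(2175×115×10³) + 1/(1850×108×10³) = 9.003×10⁻⁹ N⁻¹.
P = 0.00125 / 9.003×10⁻⁹ = 138800 N = 138.8 kN.
σ_{titanium alloy} = P/A₁ = 138800/2175 = 63.84 MPa, compressive.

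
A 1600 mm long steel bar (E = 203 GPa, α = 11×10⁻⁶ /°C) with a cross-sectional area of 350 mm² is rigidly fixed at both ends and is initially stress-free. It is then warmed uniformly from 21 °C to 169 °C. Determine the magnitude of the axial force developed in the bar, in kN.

The ends cannot move, so σ = EαΔT = 203×10³ × 11×10⁻⁶ × 148 = 330.5 MPa.
P = AEαΔT = 350 × 203×10³ × 11×10⁻⁶ × 148 = 115.7 kN (compressive).

P ≈ 116 kN (compressive)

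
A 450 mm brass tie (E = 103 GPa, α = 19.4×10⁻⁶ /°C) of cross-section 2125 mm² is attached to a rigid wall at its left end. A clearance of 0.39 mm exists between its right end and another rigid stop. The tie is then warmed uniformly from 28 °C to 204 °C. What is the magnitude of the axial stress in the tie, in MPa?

Unrestrained expansion: δ_free = αΔT L = 19.4×10⁻⁶ × 176 × 450 = 1.536 mm.
The gap closes (δ_free > 0.39 mm) and the wall then resists a further 1.536 − 0.39 = 1.146 mm of expansion.
So σ = E(δ_free − g)/L = 103×10³ × 1.146/450 = 262.4 MPa.

σ ≈ 262 MPa (compressive)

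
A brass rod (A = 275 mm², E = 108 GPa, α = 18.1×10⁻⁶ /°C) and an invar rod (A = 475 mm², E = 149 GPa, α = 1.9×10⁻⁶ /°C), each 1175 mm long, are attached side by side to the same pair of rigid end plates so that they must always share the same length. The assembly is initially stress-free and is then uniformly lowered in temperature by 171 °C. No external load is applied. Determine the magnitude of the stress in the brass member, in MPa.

Equilibrium of a rigid end plate with no external load gives equal and opposite internal forces ±P in the two members. Since α_{brass} > α_{invar}, cooling drives the brass into tension and the invar into compression.
Equating the net (thermal + elastic) strains gives |α₁ − α₂|·ΔT = P·[1/(A₁E₁) + 1/(A₂E₂)].
|α₁ − α₂|·ΔT = 16.2×10⁻⁶ × 171 = 0.00277.
1/(A₁E₁) + 1/(A₂E₂) = 1/(275×108×10³) + 1/(475×149×10³) = 4.78×10⁻⁸ N⁻¹.
So P = 0.00277 / 4.78×10⁻⁸ = 57.95 kN.
σ_{brass} = P/A₁ = 57950/275 = 210.7 MPa, tensile.

σ ≈ 211 MPa (tensile)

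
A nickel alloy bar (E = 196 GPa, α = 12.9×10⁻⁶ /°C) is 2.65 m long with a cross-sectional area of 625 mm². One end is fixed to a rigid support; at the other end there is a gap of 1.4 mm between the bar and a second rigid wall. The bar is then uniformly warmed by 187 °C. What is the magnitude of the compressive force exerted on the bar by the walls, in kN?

Free thermal elongation = αΔT L = 12.9×10⁻⁶ × 187 × 2650 = 6.393 mm.
This exceeds the 1.4 mm gap, so the wall pushes back. The portion of expansion that must be recovered elastically is δ_free − gap = 6.393 − 1.4 = 4.993 mm.
That suppressed elongation corresponds to σ = E·Δ/L = 196×10³ × 4.993/2650 = 369.3 MPa.
P = σA = 369.3 × 625 = 230.8 kN.

P ≈ 231 kN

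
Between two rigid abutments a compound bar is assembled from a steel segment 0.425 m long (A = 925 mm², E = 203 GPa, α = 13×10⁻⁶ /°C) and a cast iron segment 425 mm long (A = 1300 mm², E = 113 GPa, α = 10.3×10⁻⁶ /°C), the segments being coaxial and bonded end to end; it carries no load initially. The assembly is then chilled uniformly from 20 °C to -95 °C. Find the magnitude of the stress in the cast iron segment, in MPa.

σ ≈ 170 MPa (tensile)

Free thermal contraction of the whole bar: Σ αᵢΔT Lᵢ = 13×10⁻⁶×115×425 + 10.3×10⁻⁶×115×425 = 1.139 mm.
Since the ends are fixed, an axial force P builds up, equal in every segment, with P · Σ Lᵢ/(AᵢEᵢ) = δ_free.
The series flexibility is Σ Lᵢ/(AᵢEᵢ) = 425/(925×203×10³) + 425/(1300×113×10³) = 5.156×10⁻⁶ mm/N.
So P = 1.139 / 5.156×10⁻⁶ = 220.8 kN, tensile.
σ_{cast iron} = P / A = 220800 / 1300 = 169.9 MPa.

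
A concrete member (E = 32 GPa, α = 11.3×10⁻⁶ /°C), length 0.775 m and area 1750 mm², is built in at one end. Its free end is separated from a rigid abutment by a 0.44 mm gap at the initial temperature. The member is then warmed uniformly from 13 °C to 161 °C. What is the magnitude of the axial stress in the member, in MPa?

σ ≈ 35.3 MPa (compressive)

Unrestrained expansion: δ_free = αΔT L = 11.3×10⁻⁶ × 148 × 775 = 1.296 mm.
After closing the 0.44 mm clearance, 1.296 − 0.44 = 0.8561 mm of expansion remains to be suppressed by the wall.
That suppressed elongation corresponds to σ = E·Δ/L = 32×10³ × 0.8561/775 = 35.35 MPa.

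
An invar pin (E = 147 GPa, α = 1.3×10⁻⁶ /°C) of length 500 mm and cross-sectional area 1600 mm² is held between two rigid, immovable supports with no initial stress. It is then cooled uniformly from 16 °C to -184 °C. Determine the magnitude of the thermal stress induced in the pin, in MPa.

σ ≈ 38.2 MPa (tensile)

The supports are rigid, so the total axial strain is zero. The restrained thermal strain is ε = αΔT = 1.3×10⁻⁶ × 200 = 260×10⁻⁶.
Hence σ = E·αΔT = 147×10³ × 260×10⁻⁶ = 38.22 MPa, tensile.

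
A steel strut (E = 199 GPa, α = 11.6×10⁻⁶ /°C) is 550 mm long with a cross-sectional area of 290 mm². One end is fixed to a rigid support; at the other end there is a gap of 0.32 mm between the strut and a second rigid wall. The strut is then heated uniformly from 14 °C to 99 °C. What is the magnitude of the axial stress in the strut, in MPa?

Unrestrained expansion: δ_free = αΔT L = 11.6×10⁻⁶ × 85 × 550 = 0.5423 mm.
The gap closes (δ_free > 0.32 mm) and the wall then resists a further 0.5423 − 0.32 = 0.2223 mm of expansion.
Compatibility: PL/(AE) = 0.2223 mm, so σ = P/A = E × (0.2223/550) = 80.43 MPa.

σ ≈ 80.4 MPa (compressive)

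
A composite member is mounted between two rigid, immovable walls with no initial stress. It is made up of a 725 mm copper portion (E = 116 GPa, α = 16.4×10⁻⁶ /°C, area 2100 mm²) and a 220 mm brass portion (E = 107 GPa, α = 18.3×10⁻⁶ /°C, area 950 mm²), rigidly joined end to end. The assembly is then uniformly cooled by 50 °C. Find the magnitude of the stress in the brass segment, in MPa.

σ ≈ 163 MPa (tensile)

With the walls removed the bar would change length by δ_free = Σ αᵢΔT Lᵢ = 16.4×10⁻⁶×50×725 + 18.3×10⁻⁶×50×220 = 0.7958 mm.
The rigid supports impose zero overall length change; the single axial force P common to all segments must satisfy P Σ Lᵢ/(AᵢEᵢ) = δ_free.
Σ Lᵢ/(AᵢEᵢ) = 725/(2100×116×10³) + 220/(950×107×10³) = 5.14×10⁻⁶ mm/N.
So P = 0.7958 / 5.14×10⁻⁶ = 154.8 kN, tensile.
σ_{brass} = P / A = 154800 / 950 = 163 MPa.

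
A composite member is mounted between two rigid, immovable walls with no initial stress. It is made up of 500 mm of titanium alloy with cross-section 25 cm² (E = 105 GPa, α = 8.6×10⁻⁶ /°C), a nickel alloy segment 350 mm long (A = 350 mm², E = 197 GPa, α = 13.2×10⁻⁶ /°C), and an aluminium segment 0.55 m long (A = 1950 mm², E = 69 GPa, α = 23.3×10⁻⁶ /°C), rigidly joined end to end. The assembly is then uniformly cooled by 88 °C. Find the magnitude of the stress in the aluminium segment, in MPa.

With the walls removed the bar would change length by δ_free = Σ αᵢΔT Lᵢ = 8.6×10⁻⁶×88×500 + 13.2×10⁻⁶×88×350 + 23.3×10⁻⁶×88×550 = 1.913 mm.
Since the ends are fixed, an axial force P builds up, equal in every segment, with P · Σ Lᵢ/(AᵢEᵢ) = δ_free.
The series flexibility is Σ Lᵢ/(AᵢEᵢ) = 500/(2500×105×10³) + 350/(350×197×10³) + 550/(1950×69×10³) = 1.107×10⁻⁵ mm/N.
So P = 1.913 / 1.107×10⁻⁵ = 172.8 kN, tensile.
σ_{aluminium} = P / A = 172800 / 1950 = 88.62 MPa.

σ ≈ 88.6 MPa (tensile)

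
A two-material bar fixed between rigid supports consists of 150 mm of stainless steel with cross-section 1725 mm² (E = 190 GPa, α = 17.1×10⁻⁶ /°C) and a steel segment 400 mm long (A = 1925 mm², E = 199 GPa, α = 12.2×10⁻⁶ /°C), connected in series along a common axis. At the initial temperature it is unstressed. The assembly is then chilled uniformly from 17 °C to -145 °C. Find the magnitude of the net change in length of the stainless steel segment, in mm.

Free thermal contraction of the whole bar: Σ αᵢΔT Lᵢ = 17.1×10⁻⁶×162×150 + 12.2×10⁻⁶×162×400 = 1.206 mm.
The walls prevent any net length change, so an axial force P (same in every segment) develops. Compatibility: P · Σ Lᵢ/(AᵢEᵢ) = δ_free.
Σ Lᵢ/(AᵢEᵢ) = 150/(1725×190×10³) + 400/(1925×199×10³) = 1.502×10⁻⁶ mm/N.
P = 1.206 / 1.502×10⁻⁶ = 803100 N = 803.1 kN, tensile.
For the stainless steel segment, free thermal change = 17.1×10⁻⁶×162×150 = 0.4155 mm and elastic change from P = 803100×150/(1725×190×10³) = 0.3675 mm; these oppose, so the net change is 0.048 mm (segment shortens).

|ΔL| ≈ 0.048 mm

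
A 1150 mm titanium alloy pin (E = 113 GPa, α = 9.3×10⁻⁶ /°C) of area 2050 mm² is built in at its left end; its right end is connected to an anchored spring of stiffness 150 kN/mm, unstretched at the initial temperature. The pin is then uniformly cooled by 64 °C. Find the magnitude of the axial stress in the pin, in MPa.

Free thermal contraction: δ_free = αΔT L = 9.3×10⁻⁶ × 64 × 1150 = 0.6845 mm.
With a force P in the spring, the elastic change of the pin is PL/(AE) and that of the spring is P/k; compatibility requires their sum to equal δ_free.
So P = δ_free / [L/(AE) + 1/k] = 0.6845 / [ 1150/(2050×113×10³) + 1/(150×10³) ].
P = 0.6845 / 1.163×10⁻⁵ = 58850 N.
σ = P/A = 58850/2050 = 28.71 MPa.

σ ≈ 28.7 MPa (tensile)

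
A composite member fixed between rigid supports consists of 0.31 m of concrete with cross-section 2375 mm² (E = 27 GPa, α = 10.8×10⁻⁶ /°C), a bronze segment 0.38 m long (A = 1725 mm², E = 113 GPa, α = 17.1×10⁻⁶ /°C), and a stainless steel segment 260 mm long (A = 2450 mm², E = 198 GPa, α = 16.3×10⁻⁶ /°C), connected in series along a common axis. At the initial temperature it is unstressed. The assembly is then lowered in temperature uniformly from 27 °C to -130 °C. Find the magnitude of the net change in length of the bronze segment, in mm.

Free thermal contraction of the whole bar: Σ αᵢΔT Lᵢ = 10.8×10⁻⁶×157×310 + 17.1×10⁻⁶×157×380 + 16.3×10⁻⁶×157×260 = 2.211 mm.
The rigid supports impose zero overall length change; the single axial force P common to all segments must satisfy P Σ Lᵢ/(AᵢEᵢ) = δ_free.
The series flexibility is Σ Lᵢ/(AᵢEᵢ) = 310/(2375×27×10³) + 380/(1725×113×10³) + 260/(2450×198×10³) = 7.32×10⁻⁶ mm/N.
Hence P = δ_free / Σ(L/AE) = 2.211/7.32×10⁻⁶ = 302.1 kN (tensile).
For the bronze segment, free thermal change = 17.1×10⁻⁶×157×380 = 1.02 mm and elastic change from P = 302100×380/(1725×113×10³) = 0.5889 mm; these oppose, so the net change is 0.431 mm (segment shortens).

|ΔL| ≈ 0.431 mm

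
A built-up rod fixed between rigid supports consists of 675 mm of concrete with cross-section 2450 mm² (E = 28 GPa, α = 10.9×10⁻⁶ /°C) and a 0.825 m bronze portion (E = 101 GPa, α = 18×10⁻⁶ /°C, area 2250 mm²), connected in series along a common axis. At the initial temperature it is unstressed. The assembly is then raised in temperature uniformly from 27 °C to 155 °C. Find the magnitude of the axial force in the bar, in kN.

P ≈ 211 kN (compressive)

Free thermal expansion of the whole bar: Σ αᵢΔT Lᵢ = 10.9×10⁻⁶×128×675 + 18×10⁻⁶×128×825 = 2.843 mm.
The walls prevent any net length change, so an axial force P (same in every segment) develops. Compatibility: P · Σ Lᵢ/(AᵢEᵢ) = δ_free.
Σ Lᵢ/(AᵢEᵢ) = 675/(2450×28×10³) + 825/(2250×101×10³) = 1.347×10⁻⁵ mm/N.
So P = 2.843 / 1.347×10⁻⁵ = 211 kN, compressive.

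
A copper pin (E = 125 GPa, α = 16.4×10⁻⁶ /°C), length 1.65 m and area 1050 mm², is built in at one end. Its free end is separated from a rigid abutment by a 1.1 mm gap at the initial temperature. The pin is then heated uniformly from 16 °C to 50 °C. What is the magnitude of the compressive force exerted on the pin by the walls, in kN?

P ≈ 0 kN

Free thermal elongation = αΔT L = 16.4×10⁻⁶ × 34 × 1650 = 0.92 mm.
This is smaller than the 1.1 mm clearance, so the pin expands freely without reaching the stop — the stress is zero.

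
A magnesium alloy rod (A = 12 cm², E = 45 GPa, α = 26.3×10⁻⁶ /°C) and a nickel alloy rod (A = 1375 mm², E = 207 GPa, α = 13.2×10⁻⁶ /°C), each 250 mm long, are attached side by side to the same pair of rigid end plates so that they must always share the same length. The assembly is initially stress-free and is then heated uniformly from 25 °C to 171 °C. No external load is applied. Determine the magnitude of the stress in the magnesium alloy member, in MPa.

Equilibrium of a rigid end plate with no external load gives equal and opposite internal forces ±P in the two members. Since α_{magnesium alloy} > α_{nickel alloy}, heating drives the magnesium alloy into compression and the nickel alloy into tension.
Compatibility of the two members (thermal + elastic change equal): (α₁ − α₂)ΔT = P·[1/(A₁E₁) + 1/(A₂E₂)].
|α₁ − α₂|·ΔT = 13.1×10⁻⁶ × 146 = 0.001913.
1/(A₁E₁) + 1/(A₂E₂) = 1/(1200×45×10³) + 1/(1375×207×10³) = 2.203×10⁻⁸ N⁻¹.
P = 0.001913 / 2.203×10⁻⁸ = 86810 N = 86.81 kN.
σ_{magnesium alloy} = P/A₁ = 86810/1200 = 72.34 MPa, compressive.

σ ≈ 72.3 MPa (compressive)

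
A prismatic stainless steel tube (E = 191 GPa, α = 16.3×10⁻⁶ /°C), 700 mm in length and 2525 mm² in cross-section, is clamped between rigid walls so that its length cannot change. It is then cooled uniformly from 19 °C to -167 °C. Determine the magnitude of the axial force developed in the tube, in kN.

The ends cannot move, so σ = EαΔT = 191×10³ × 16.3×10⁻⁶ × 186 = 579.1 MPa.
Then P = σA = 579.1 × 2525 mm² = 1462 kN, tensile.

P ≈ 1460 kN (tensile)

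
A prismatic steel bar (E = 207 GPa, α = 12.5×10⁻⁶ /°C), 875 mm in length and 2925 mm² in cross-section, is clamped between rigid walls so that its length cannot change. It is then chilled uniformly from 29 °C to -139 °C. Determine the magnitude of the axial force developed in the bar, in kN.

Full restraint means ε = 0, so the stress is σ = EαΔT = 207×10³ × 12.5×10⁻⁶ × 168 = 434.7 MPa.
Then P = σA = 434.7 × 2925 mm² = 1271 kN, tensile.

P ≈ 1270 kN (tensile)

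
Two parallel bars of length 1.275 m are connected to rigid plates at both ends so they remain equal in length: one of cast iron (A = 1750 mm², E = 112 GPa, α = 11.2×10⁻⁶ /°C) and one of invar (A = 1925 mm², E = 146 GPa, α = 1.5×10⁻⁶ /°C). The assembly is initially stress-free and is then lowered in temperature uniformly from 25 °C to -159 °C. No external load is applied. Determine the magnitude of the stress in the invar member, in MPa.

σ ≈ 107 MPa (compressive)

Both members must finish at the same length. With the larger α, the cast iron tends to over-contract; the plates restrain it, putting the cast iron in tension and the invar in compression. With no external load the two internal forces are equal and opposite, magnitude P.
Setting the final lengths equal and cancelling L: (α₁ − α₂)ΔT = P/(A₁E₁) + P/(A₂E₂).
|α₁ − α₂|·ΔT = 9.7×10⁻⁶ × 184 = 0.001785.
1/(A₁E₁) + 1/(A₂E₂) = 1/(1750×112×10³) + 1/(1925×146×10³) = 8.66×10⁻⁹ N⁻¹.
P = 0.001785 / 8.66×10⁻⁹ = 206100 N = 206.1 kN.
σ_{invar} = P/A₂ = 206100/1925 = 107.1 MPa, compressive.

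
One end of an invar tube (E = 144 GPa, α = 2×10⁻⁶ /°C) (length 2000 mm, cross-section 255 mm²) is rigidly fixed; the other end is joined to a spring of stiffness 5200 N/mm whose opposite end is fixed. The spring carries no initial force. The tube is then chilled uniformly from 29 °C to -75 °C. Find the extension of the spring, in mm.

δ ≈ 0.324 mm

Free thermal contraction: δ_free = αΔT L = 2×10⁻⁶ × 104 × 2000 = 0.416 mm.
Let P be the tensile force in the spring. The tube extends elastically by PL/(AE) and the spring stretches by P/k; together these equal δ_free.
So P = δ_free / [L/(AE) + 1/k] = 0.416 / [ 2000/(255×144×10³) + 1/(5200) ].
P = 0.416 / 0.0002468 = 1686 N.
Spring extension = P/k = 1686/(5200) = 0.3242 mm.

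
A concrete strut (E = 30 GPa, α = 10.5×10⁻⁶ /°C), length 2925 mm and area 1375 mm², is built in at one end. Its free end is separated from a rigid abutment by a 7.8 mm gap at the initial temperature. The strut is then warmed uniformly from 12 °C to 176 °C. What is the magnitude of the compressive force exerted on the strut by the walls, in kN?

P ≈ 0 kN

If the wall were absent the strut would grow by αΔT L = 10.5×10⁻⁶ × 164 × 2925 = 5.037 mm.
Since δ_free = 5.04 mm is less than the 7.8 mm gap, the strut never touches the wall. No axial force develops.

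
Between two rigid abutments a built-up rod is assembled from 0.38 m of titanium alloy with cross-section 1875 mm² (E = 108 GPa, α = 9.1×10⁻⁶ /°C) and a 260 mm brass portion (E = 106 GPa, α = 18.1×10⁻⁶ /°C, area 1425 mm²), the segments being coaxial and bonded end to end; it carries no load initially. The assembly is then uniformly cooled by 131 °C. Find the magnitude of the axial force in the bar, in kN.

P ≈ 297 kN (tensile)

With the walls removed the bar would change length by δ_free = Σ αᵢΔT Lᵢ = 9.1×10⁻⁶×131×380 + 18.1×10⁻⁶×131×260 = 1.069 mm.
The walls prevent any net length change, so an axial force P (same in every segment) develops. Compatibility: P · Σ Lᵢ/(AᵢEᵢ) = δ_free.
The series flexibility is Σ Lᵢ/(AᵢEᵢ) = 380/(1875×108×10³) + 260/(1425×106×10³) = 3.598×10⁻⁶ mm/N.
P = 1.069 / 3.598×10⁻⁶ = 297300 N = 297.3 kN, tensile.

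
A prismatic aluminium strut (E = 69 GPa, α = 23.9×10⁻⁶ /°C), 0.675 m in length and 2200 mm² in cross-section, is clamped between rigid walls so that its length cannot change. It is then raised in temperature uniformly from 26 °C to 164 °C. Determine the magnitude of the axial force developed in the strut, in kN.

P ≈ 501 kN (compressive)

Full restraint means ε = 0, so the stress is σ = EαΔT = 69×10³ × 23.9×10⁻⁶ × 138 = 227.6 MPa.
Axial force P = σA = 227.6 × 2200 = 500700 N = 500.7 kN, compressive.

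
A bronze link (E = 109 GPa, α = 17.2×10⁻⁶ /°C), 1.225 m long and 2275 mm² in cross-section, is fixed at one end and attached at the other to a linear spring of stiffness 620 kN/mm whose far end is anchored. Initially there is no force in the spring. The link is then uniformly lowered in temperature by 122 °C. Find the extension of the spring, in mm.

δ ≈ 0.633 mm

The unrestrained thermal change is αΔT L = 17.2×10⁻⁶ × 122 × 1225 = 2.571 mm.
Let P be the tensile force in the spring. The link extends elastically by PL/(AE) and the spring stretches by P/k; together these equal δ_free.
So P = δ_free / [L/(AE) + 1/k] = 2.571 / [ 1225/(2275×109×10³) + 1/(620×10³) ].
P = 2.571 / 6.553×10⁻⁶ = 392300 N.
Spring extension = P/k = 392300/(620×10³) = 0.6327 mm.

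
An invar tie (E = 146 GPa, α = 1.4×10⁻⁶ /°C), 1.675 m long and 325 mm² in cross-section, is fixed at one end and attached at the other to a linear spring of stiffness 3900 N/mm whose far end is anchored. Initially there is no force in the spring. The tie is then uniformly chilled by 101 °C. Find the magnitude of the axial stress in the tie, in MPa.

σ ≈ 2.5 MPa (tensile)

If the spring were absent the tie would shorten by αΔT L = 1.4×10⁻⁶ × 101 × 1675 = 0.2368 mm.
Let P be the tensile force in the spring. The tie extends elastically by PL/(AE) and the spring stretches by P/k; together these equal δ_free.
So P = δ_free / [L/(AE) + 1/k] = 0.2368 / [ 1675/(325×146×10³) + 1/(3900) ].
P = 0.2368 / 0.0002917 = 811.9 N.
σ = P/A = 811.9/325 = 2.498 MPa.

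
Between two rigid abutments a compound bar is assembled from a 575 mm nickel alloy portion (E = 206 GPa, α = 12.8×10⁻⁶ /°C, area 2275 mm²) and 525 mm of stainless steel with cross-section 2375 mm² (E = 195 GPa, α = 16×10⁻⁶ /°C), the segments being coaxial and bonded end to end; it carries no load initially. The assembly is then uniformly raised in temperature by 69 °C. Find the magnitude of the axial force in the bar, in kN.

P ≈ 461 kN (compressive)

With the walls removed the bar would change length by δ_free = Σ αᵢΔT Lᵢ = 12.8×10⁻⁶×69×575 + 16×10⁻⁶×69×525 = 1.087 mm.
The walls prevent any net length change, so an axial force P (same in every segment) develops. Compatibility: P · Σ Lᵢ/(AᵢEᵢ) = δ_free.
Σ Lᵢ/(AᵢEᵢ) = 575/(2275×206×10³) + 525/(2375×195×10³) = 2.361×10⁻⁶ mm/N.
P = 1.087 / 2.361×10⁻⁶ = 460700 N = 460.7 kN, compressive.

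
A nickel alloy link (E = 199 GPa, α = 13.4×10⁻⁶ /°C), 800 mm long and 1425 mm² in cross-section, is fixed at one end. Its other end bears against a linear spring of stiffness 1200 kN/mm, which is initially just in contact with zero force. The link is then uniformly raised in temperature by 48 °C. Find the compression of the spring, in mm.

δ ≈ 0.117 mm

Free thermal expansion: δ_free = αΔT L = 13.4×10⁻⁶ × 48 × 800 = 0.5146 mm.
With a force P in the spring, the elastic change of the link is PL/(AE) and that of the spring is P/k; compatibility requires their sum to equal δ_free.
So P = δ_free / [L/(AE) + 1/k] = 0.5146 / [ 800/(1425×199×10³) + 1/(1200×10³) ].
P = 0.5146 / 3.654×10⁻⁶ = 140800 N.
Spring compression = P/k = 140800/(1200×10³) = 0.1173 mm.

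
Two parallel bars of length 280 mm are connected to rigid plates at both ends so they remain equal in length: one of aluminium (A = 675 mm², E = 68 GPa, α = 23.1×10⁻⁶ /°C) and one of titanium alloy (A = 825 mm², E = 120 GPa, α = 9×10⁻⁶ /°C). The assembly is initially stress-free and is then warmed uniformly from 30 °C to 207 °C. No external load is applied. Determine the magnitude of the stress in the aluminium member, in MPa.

σ ≈ 116 MPa (compressive)

The aluminium has the larger α, so on heating it would change length more than the titanium alloy if both were free. The rigid plates force a common final length, so the aluminium is put into compression and the titanium alloy into tension, with equal and opposite forces P (no external load).
Compatibility of the two members (thermal + elastic change equal): (α₁ − α₂)ΔT = P·[1/(A₁E₁) + 1/(A₂E₂)].
|α₁ − α₂|·ΔT = 14.1×10⁻⁶ × 177 = 0.002496.
1/(A₁E₁) + 1/(A₂E₂) = 1/(675×68×10³) + 1/(825×120×10³) = 3.189×10⁻⁸ N⁻¹.
So P = 0.002496 / 3.189×10⁻⁸ = 78.27 kN.
σ_{aluminium} = P/A₁ = 78270/675 = 115.9 MPa, compressive.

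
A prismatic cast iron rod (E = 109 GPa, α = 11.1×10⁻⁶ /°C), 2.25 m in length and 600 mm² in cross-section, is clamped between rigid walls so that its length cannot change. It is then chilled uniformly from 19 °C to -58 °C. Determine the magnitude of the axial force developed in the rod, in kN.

P ≈ 55.9 kN (tensile)

With zero net strain, σ = E·αΔT = 109 GPa × 11.1×10⁻⁶ × 77 = 93.16 MPa.
Axial force P = σA = 93.16 × 600 = 55900 N = 55.9 kN, tensile.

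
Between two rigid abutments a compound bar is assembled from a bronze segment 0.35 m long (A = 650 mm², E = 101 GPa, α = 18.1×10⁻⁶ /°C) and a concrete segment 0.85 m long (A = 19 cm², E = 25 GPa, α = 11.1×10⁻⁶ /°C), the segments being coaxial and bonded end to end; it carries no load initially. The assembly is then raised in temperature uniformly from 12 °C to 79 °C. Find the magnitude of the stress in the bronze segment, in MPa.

σ ≈ 70 MPa (compressive)

With the walls removed the bar would change length by δ_free = Σ αᵢΔT Lᵢ = 18.1×10⁻⁶×67×350 + 11.1×10⁻⁶×67×850 = 1.057 mm.
The rigid supports impose zero overall length change; the single axial force P common to all segments must satisfy P Σ Lᵢ/(AᵢEᵢ) = δ_free.
Σ Lᵢ/(AᵢEᵢ) = 350/(650×101×10³) + 850/(1900×25×10³) = 2.323×10⁻⁵ mm/N.
Hence P = δ_free / Σ(L/AE) = 1.057/2.323×10⁻⁵ = 45.49 kN (compressive).
σ_{bronze} = P / A = 45490 / 650 = 69.99 MPa.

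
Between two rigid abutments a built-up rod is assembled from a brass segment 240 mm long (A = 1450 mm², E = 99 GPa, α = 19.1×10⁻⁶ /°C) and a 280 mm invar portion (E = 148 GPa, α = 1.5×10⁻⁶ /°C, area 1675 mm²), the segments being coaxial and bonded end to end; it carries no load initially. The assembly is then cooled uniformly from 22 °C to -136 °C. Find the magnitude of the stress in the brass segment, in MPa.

σ ≈ 195 MPa (tensile)

Free thermal contraction of the whole bar: Σ αᵢΔT Lᵢ = 19.1×10⁻⁶×158×240 + 1.5×10⁻⁶×158×280 = 0.7906 mm.
The rigid supports impose zero overall length change; the single axial force P common to all segments must satisfy P Σ Lᵢ/(AᵢEᵢ) = δ_free.
Σ Lᵢ/(AᵢEᵢ) = 240/(1450×99×10³) + 280/(1675×148×10³) = 2.801×10⁻⁶ mm/N.
Hence P = δ_free / Σ(L/AE) = 0.7906/2.801×10⁻⁶ = 282.2 kN (tensile).
σ_{brass} = P / A = 282200 / 1450 = 194.6 MPa.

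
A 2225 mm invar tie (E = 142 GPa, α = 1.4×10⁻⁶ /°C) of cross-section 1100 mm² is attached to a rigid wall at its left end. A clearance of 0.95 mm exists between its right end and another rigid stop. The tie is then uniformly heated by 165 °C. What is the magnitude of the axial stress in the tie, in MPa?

Free thermal elongation = αΔT L = 1.4×10⁻⁶ × 165 × 2225 = 0.514 mm.
This is smaller than the 0.95 mm clearance, so the tie expands freely without reaching the stop — the stress is zero.

σ ≈ 0 MPa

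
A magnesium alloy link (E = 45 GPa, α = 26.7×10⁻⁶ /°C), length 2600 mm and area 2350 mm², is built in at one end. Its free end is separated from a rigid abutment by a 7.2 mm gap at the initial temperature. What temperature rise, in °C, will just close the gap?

ΔT ≈ 104 °C

The gap closes when αΔT L = 7.2 mm, since the link is still unstressed at that instant.
So ΔT = g/(αL) = 7.2/(26.7×10⁻⁶ × 2600) = 103.7 °C.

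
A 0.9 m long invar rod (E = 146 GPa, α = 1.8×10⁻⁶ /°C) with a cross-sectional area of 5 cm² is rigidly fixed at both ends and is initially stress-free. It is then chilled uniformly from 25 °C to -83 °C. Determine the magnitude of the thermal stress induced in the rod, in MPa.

The supports are rigid, so the total axial strain is zero. The restrained thermal strain is ε = αΔT = 1.8×10⁻⁶ × 108 = 194.4×10⁻⁶.
σ = EαΔT = 146×10³ × 1.8×10⁻⁶ × 108 = 28.38 MPa (tensile; the rod is trying to contract).

σ ≈ 28.4 MPa (tensile)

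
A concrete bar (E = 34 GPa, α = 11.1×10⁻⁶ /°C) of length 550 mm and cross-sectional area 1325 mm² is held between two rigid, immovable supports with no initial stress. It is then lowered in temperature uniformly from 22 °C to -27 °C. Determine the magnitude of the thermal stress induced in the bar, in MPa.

With length fixed, the mechanical strain must cancel the thermal strain αΔT = 11.1×10⁻⁶ × 49 = 543.9×10⁻⁶.
σ = EαΔT = 34×10³ × 11.1×10⁻⁶ × 49 = 18.49 MPa (tensile; the bar is trying to contract).

σ ≈ 18.5 MPa (tensile)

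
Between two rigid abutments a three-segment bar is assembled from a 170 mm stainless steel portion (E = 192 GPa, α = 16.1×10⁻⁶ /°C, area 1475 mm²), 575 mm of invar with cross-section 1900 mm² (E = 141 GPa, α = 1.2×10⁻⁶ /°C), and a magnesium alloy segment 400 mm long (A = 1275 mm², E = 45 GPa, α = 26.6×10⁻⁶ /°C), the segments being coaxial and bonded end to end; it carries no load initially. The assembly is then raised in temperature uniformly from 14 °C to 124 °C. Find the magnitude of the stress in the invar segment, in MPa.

σ ≈ 83.8 MPa (compressive)

With the walls removed the bar would change length by δ_free = Σ αᵢΔT Lᵢ = 16.1×10⁻⁶×110×170 + 1.2×10⁻⁶×110×575 + 26.6×10⁻⁶×110×400 = 1.547 mm.
The walls prevent any net length change, so an axial force P (same in every segment) develops. Compatibility: P · Σ Lᵢ/(AᵢEᵢ) = δ_free.
The series flexibility is Σ Lᵢ/(AᵢEᵢ) = 170/(1475×192×10³) + 575/(1900×141×10³) + 400/(1275×45×10³) = 9.718×10⁻⁶ mm/N.
Hence P = δ_free / Σ(L/AE) = 1.547/9.718×10⁻⁶ = 159.2 kN (compressive).
σ_{invar} = P / A = 159200 / 1900 = 83.8 MPa.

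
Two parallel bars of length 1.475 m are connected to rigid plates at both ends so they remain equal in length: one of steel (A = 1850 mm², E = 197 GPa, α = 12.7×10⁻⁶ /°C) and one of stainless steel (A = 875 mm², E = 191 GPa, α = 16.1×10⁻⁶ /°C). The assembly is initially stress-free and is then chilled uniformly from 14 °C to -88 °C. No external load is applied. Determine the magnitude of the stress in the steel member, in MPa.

σ ≈ 21.5 MPa (compressive)

Equilibrium of a rigid end plate with no external load gives equal and opposite internal forces ±P in the two members. Since α_{stainless steel} > α_{steel}, cooling drives the stainless steel into tension and the steel into compression.
Setting the final lengths equal and cancelling L: (α₁ − α₂)ΔT = P/(A₁E₁) + P/(A₂E₂).
|α₁ − α₂|·ΔT = 3.4×10⁻⁶ × 102 = 0.0003468.
1/(A₁E₁) + 1/(A₂E₂) = 1/(1850×197×10³) + 1/(875×191×10³) = 8.727×10⁻⁹ N⁻¹.
P = 0.0003468 / 8.727×10⁻⁹ = 39740 N = 39.74 kN.
σ_{steel} = P/A₁ = 39740/1850 = 21.48 MPa, compressive.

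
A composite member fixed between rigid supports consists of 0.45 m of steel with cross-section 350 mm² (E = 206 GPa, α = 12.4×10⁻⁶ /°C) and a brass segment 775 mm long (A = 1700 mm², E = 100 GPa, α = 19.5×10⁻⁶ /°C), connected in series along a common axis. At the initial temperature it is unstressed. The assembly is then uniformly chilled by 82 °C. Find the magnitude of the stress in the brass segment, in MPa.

If the supports were absent, the total length change would be Σ αᵢΔT Lᵢ = 12.4×10⁻⁶×82×450 + 19.5×10⁻⁶×82×775 = 1.697 mm.
The walls prevent any net length change, so an axial force P (same in every segment) develops. Compatibility: P · Σ Lᵢ/(AᵢEᵢ) = δ_free.
The series flexibility is Σ Lᵢ/(AᵢEᵢ) = 450/(350×206×10³) + 775/(1700×100×10³) = 1.08×10⁻⁵ mm/N.
Hence P = δ_free / Σ(L/AE) = 1.697/1.08×10⁻⁵ = 157.1 kN (tensile).
σ_{brass} = P / A = 157100 / 1700 = 92.42 MPa.

σ ≈ 92.4 MPa (tensile)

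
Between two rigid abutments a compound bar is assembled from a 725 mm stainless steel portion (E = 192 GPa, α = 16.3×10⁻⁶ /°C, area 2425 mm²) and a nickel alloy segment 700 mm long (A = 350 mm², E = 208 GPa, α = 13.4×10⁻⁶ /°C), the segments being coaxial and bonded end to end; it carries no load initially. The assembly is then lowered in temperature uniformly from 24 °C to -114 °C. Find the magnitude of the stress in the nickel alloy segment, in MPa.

σ ≈ 748 MPa (tensile)

If the supports were absent, the total length change would be Σ αᵢΔT Lᵢ = 16.3×10⁻⁶×138×725 + 13.4×10⁻⁶×138×700 = 2.925 mm.
Since the ends are fixed, an axial force P builds up, equal in every segment, with P · Σ Lᵢ/(AᵢEᵢ) = δ_free.
The series flexibility is Σ Lᵢ/(AᵢEᵢ) = 725/(2425×192×10³) + 700/(350×208×10³) = 1.117×10⁻⁵ mm/N.
P = 2.925 / 1.117×10⁻⁵ = 261800 N = 261.8 kN, tensile.
σ_{nickel alloy} = P / A = 261800 / 350 = 748.1 MPa.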